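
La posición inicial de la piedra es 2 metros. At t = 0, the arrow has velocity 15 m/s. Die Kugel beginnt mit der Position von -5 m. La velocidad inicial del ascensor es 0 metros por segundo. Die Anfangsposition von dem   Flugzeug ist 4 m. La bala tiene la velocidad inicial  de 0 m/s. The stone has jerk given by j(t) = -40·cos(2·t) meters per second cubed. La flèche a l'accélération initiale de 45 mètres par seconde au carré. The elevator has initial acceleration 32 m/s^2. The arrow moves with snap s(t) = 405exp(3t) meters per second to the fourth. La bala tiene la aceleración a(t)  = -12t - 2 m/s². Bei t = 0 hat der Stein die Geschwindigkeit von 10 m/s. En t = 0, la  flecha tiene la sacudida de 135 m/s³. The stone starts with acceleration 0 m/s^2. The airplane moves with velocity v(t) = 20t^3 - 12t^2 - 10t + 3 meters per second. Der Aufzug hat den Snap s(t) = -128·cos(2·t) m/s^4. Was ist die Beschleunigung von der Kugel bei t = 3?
Wir haben die Beschleunigung a(t) = -12·t - 2. Durch Einsetzen von t = 3: a(3) = -38.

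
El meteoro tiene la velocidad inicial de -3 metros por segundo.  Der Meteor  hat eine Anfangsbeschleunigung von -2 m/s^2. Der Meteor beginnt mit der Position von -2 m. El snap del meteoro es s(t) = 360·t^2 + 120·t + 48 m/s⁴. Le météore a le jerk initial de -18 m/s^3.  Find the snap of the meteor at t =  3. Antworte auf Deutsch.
Mit s(t) = 360·t^2 + 120·t + 48 und Einsetzen von t = 3, finden wir s = 3648.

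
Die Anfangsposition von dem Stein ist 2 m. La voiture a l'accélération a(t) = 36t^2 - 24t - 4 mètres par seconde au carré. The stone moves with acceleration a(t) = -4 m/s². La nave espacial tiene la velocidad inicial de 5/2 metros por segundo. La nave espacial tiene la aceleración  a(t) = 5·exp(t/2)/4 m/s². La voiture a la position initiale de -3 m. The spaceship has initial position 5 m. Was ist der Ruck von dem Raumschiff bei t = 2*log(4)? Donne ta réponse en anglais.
Starting from acceleration a(t) = 5·exp(t/2)/4, we take 1 derivative. The derivative of acceleration gives jerk: j(t) = 5·exp(t/2)/8. Using j(t) = 5·exp(t/2)/8 and substituting t = 2*log(4), we find j = 5/2.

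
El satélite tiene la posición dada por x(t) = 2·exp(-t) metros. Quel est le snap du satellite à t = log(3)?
Pour résoudre ceci, nous devons prendre 4 dérivées de notre équation de la position x(t) = 2·exp(-t). En dérivant la position, nous obtenons la vitesse: v(t) = -2·exp(-t). La dérivée de la vitesse donne l'accélération: a(t) = 2·exp(-t). La dérivée de l'accélération donne le jerk: j(t) = -2·exp(-t). La dérivée du jerk donne le snap: s(t) = 2·exp(-t). Nous avons le snap s(t) = 2·exp(-t). En substituant t = log(3): s(log(3)) = 2/3.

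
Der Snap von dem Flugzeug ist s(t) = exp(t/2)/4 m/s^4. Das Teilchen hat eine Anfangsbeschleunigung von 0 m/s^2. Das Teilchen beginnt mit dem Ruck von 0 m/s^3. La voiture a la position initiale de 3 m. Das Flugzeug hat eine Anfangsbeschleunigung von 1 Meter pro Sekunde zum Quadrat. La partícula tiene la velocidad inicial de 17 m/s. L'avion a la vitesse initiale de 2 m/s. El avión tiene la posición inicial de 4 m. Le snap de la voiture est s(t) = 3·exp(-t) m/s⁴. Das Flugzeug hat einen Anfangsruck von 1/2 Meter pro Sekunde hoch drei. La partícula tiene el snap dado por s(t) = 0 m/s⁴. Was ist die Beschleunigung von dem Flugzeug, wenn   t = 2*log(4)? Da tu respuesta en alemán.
Um dies zu lösen, müssen wir 2 Stammfunktionen unserer Gleichung für den Snap s(t) = exp(t/2)/4 finden. Die Stammfunktion von dem Snap, mit j(0) = 1/2, ergibt den Ruck: j(t) = exp(t/2)/2. Das Integral von dem Ruck, mit a(0) = 1, ergibt die Beschleunigung: a(t) = exp(t/2). Mit a(t) = exp(t/2) und Einsetzen von t = 2*log(4), finden wir a = 4.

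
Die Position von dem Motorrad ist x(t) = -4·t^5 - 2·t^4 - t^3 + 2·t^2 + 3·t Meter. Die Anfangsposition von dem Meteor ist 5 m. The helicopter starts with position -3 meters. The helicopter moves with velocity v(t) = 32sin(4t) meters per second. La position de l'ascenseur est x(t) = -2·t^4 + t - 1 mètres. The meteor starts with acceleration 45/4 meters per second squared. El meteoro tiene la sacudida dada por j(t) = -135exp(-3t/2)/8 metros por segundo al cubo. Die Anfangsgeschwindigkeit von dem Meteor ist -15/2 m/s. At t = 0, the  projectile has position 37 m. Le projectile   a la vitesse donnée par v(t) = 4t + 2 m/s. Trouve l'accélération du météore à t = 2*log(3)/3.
Pour résoudre ceci, nous devons prendre 1 primitive de notre équation du jerk j(t) = -135·exp(-3·t/2)/8. En intégrant le jerk et en utilisant la condition initiale a(0) = 45/4, nous obtenons a(t) = 45·exp(-3·t/2)/4. De l'équation de l'accélération a(t) = 45·exp(-3·t/2)/4, nous substituons t = 2*log(3)/3 pour obtenir a = 15/4.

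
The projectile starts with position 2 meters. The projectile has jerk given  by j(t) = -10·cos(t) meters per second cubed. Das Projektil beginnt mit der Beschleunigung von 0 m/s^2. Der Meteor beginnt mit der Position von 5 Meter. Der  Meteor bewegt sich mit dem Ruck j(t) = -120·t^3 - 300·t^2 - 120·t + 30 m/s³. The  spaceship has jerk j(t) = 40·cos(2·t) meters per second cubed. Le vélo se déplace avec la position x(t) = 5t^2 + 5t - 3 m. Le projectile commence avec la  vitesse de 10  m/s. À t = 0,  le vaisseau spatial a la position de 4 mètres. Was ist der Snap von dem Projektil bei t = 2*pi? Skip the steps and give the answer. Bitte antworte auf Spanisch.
s(2*pi) = 0.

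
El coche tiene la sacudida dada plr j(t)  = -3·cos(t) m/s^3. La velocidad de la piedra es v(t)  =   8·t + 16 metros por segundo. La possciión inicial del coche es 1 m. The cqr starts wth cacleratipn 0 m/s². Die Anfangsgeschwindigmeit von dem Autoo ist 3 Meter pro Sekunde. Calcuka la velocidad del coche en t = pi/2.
Debemos encontrar la antiderivada de nuestra ecuación de la sacudida j(t) = -3·cos(t) 2 veces. Integrando la sacudida y usando la condición inicial a(0) = 0, obtenemos a(t) = -3·sin(t). La integral de la aceleración, con v(0) = 3, da la velocidad: v(t) = 3·cos(t). Tenemos la velocidad v(t) = 3·cos(t). Sustituyendo t = pi/2: v(pi/2) = 0.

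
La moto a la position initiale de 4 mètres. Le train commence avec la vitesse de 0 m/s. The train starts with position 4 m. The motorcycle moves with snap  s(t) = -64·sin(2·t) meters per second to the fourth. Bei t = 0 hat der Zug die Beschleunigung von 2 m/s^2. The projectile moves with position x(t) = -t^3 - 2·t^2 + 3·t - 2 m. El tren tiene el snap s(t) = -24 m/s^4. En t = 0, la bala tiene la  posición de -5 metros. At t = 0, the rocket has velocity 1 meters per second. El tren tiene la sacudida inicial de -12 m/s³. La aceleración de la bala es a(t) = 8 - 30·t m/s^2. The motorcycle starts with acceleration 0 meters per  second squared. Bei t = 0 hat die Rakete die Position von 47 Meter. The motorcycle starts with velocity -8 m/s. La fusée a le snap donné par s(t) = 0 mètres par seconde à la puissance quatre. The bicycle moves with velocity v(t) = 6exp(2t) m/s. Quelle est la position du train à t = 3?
Pour résoudre ceci, nous devons prendre 4 intégrales de notre équation du snap s(t) = -24. En prenant ∫s(t)dt et en appliquant j(0) = -12, nous trouvons j(t) = -24·t - 12. La primitive du jerk est l'accélération. En utilisant a(0) = 2, nous obtenons a(t) = -12·t^2 - 12·t + 2. En prenant ∫a(t)dt et en appliquant v(0) = 0, nous trouvons v(t) = 2·t·(-2·t^2 - 3·t + 1). La primitive de la vitesse, avec x(0) = 4, donne la position: x(t) = -t^4 - 2·t^3 + t^2 + 4. Nous avons la position x(t) = -t^4 - 2·t^3 + t^2 + 4. En substituant t = 3: x(3) = -122.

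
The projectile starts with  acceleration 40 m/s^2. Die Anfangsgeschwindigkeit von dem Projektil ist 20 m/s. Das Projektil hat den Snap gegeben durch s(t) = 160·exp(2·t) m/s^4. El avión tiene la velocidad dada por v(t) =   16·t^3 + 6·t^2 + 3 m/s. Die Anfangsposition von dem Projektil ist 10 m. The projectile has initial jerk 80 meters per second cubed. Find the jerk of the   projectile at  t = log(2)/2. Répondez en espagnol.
Debemos encontrar la integral de nuestra ecuación del snap s(t) = 160·exp(2·t) 1 vez. Integrando el snap y usando la condición inicial j(0) = 80, obtenemos j(t) = 80·exp(2·t). Tenemos la sacudida j(t) = 80·exp(2·t). Sustituyendo t = log(2)/2: j(log(2)/2) = 160.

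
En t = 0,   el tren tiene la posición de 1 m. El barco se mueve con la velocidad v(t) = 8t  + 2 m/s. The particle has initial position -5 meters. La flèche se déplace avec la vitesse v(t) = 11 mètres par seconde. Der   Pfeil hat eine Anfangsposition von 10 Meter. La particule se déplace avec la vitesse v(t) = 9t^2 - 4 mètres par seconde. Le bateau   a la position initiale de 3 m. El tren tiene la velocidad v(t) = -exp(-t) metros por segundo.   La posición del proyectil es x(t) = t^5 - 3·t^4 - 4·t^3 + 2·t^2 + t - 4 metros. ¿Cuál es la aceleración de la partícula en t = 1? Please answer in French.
En partant de la vitesse v(t) = 9·t^2 - 4, nous prenons 1 dérivée. En prenant d/dt de v(t), nous trouvons a(t) = 18·t. Nous avons l'accélération a(t) = 18·t. En substituant t = 1: a(1) = 18.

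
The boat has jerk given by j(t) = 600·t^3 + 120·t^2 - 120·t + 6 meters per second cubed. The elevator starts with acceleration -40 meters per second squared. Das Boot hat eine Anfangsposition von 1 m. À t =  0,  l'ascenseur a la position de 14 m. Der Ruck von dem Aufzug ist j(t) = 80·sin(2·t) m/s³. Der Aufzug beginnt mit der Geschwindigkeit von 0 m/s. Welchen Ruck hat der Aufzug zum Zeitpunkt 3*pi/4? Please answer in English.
From the given jerk equation j(t) = 80·sin(2·t), we substitute t = 3*pi/4 to get j = -80.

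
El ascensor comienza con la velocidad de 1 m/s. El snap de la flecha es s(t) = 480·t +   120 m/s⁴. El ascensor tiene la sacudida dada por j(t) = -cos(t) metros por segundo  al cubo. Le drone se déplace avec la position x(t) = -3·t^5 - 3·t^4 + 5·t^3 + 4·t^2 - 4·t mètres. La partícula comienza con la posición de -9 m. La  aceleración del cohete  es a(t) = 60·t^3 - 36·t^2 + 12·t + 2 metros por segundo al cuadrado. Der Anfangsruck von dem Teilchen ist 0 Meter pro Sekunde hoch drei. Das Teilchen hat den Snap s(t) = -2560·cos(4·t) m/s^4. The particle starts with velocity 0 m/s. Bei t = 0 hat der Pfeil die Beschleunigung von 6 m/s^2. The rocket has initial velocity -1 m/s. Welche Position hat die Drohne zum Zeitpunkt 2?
Mit x(t) = -3·t^5 - 3·t^4 + 5·t^3 + 4·t^2 - 4·t und Einsetzen von t = 2, finden wir x = -96.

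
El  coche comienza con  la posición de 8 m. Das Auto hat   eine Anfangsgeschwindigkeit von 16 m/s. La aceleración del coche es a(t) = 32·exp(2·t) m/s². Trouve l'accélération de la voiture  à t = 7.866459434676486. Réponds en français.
En utilisant a(t) = 32·exp(2·t) et en substituant t = 7.866459434676486, nous trouvons a = 217705713.817845.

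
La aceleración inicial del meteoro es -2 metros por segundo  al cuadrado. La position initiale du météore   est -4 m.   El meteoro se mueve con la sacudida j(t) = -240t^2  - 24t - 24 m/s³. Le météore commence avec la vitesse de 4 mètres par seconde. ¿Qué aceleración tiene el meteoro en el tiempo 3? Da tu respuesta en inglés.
We must find the integral of our jerk equation j(t) = -240·t^2 - 24·t - 24 1 time. The integral of jerk is acceleration. Using a(0) = -2, we get a(t) = -80·t^3 - 12·t^2 - 24·t - 2. We have acceleration a(t) = -80·t^3 - 12·t^2 - 24·t - 2. Substituting t = 3: a(3) = -2342.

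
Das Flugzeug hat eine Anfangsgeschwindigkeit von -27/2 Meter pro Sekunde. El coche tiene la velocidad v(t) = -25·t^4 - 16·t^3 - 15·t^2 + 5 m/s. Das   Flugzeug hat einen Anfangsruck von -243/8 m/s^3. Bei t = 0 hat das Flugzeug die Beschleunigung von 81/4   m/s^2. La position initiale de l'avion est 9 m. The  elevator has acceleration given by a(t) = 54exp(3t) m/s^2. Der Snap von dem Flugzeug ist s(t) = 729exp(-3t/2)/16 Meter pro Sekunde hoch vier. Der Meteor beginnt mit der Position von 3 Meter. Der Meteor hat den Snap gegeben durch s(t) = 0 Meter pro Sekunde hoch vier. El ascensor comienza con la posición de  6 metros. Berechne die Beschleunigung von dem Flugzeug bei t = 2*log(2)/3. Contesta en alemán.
Wir müssen unsere Gleichung für den Snap s(t) = 729·exp(-3·t/2)/16 2-mal integrieren. Das Integral von dem Snap ist der Ruck. Mit j(0) = -243/8 erhalten wir j(t) = -243·exp(-3·t/2)/8. Das Integral von dem Ruck ist die Beschleunigung. Mit a(0) = 81/4 erhalten wir a(t) = 81·exp(-3·t/2)/4. Mit a(t) = 81·exp(-3·t/2)/4 und Einsetzen von t = 2*log(2)/3, finden wir a = 81/8.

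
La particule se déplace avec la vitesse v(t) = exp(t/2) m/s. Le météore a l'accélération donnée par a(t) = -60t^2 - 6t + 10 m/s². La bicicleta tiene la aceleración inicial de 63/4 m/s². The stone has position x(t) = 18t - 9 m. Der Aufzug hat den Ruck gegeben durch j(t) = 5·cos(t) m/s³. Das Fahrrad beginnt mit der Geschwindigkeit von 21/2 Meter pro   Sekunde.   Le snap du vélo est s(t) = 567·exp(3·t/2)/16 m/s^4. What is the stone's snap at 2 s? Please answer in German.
Ausgehend von der Position x(t) = 18·t - 9, nehmen wir 4 Ableitungen. Die Ableitung von der Position ergibt die Geschwindigkeit: v(t) = 18. Die Ableitung von der Geschwindigkeit ergibt die Beschleunigung: a(t) = 0. Mit d/dt von a(t) finden wir j(t) = 0. Mit d/dt von j(t) finden wir s(t) = 0. Mit s(t) = 0 und Einsetzen von t = 2, finden wir s = 0.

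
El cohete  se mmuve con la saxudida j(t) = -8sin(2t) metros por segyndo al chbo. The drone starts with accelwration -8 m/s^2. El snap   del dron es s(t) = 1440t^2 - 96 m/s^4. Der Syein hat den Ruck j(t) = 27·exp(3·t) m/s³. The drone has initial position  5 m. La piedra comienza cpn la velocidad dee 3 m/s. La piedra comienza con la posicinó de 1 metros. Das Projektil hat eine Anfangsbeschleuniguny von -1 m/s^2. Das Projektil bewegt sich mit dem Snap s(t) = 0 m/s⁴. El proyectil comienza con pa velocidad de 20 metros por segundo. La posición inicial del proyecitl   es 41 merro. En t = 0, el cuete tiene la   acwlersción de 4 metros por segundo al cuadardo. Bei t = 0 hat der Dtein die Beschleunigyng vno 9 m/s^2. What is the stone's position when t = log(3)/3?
We must find the integral of our jerk equation j(t) = 27·exp(3·t) 3 times. Integrating jerk and using the initial condition a(0) = 9, we get a(t) = 9·exp(3·t). The integral of acceleration is velocity. Using v(0) = 3, we get v(t) = 3·exp(3·t). The antiderivative of velocity is position. Using x(0) = 1, we get x(t) = exp(3·t). We have position x(t) = exp(3·t). Substituting t = log(3)/3: x(log(3)/3) = 3.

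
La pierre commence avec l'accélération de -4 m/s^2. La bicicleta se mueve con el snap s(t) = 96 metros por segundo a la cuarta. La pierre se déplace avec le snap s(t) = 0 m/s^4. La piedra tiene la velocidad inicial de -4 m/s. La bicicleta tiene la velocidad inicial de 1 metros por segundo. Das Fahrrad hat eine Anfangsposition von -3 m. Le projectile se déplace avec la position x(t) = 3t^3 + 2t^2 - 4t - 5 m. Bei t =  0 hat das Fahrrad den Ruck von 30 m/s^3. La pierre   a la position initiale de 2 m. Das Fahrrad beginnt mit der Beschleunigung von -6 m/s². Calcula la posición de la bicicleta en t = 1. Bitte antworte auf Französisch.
En partant du snap s(t) = 96, nous prenons 4 intégrales. L'intégrale du snap est le jerk. En utilisant j(0) = 30, nous obtenons j(t) = 96·t + 30. La primitive du jerk est l'accélération. En utilisant a(0) = -6, nous obtenons a(t) = 48·t^2 + 30·t - 6. L'intégrale de l'accélération est la vitesse. En utilisant v(0) = 1, nous obtenons v(t) = 16·t^3 + 15·t^2 - 6·t + 1. En prenant ∫v(t)dt et en appliquant x(0) = -3, nous trouvons x(t) = 4·t^4 + 5·t^3 - 3·t^2 + t - 3. Nous avons la position x(t) = 4·t^4 + 5·t^3 - 3·t^2 + t - 3. En substituant t = 1: x(1) = 4.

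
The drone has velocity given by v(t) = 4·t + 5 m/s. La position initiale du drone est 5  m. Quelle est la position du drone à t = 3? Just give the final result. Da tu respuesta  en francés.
La réponse est 38.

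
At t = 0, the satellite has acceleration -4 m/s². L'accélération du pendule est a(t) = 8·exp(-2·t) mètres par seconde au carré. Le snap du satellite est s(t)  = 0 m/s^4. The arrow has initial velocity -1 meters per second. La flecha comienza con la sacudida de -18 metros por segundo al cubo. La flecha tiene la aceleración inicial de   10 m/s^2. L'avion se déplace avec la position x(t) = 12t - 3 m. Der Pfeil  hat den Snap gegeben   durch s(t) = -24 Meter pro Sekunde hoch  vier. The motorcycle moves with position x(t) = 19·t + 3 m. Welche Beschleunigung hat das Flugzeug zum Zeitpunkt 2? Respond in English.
To solve this, we need to take 2 derivatives of our position equation x(t) = 12·t - 3. Differentiating position, we get velocity: v(t) = 12. The derivative of velocity gives acceleration: a(t) = 0. We have acceleration a(t) = 0. Substituting t = 2: a(2) = 0.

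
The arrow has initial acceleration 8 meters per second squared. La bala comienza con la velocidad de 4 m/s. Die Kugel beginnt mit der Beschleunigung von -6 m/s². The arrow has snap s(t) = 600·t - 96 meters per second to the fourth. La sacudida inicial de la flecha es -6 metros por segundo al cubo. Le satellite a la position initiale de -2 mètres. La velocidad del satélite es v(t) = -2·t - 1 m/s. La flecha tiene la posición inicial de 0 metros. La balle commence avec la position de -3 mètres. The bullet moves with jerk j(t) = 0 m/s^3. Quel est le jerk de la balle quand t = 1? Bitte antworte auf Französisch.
Nous avons le jerk j(t) = 0. En substituant t = 1: j(1) = 0.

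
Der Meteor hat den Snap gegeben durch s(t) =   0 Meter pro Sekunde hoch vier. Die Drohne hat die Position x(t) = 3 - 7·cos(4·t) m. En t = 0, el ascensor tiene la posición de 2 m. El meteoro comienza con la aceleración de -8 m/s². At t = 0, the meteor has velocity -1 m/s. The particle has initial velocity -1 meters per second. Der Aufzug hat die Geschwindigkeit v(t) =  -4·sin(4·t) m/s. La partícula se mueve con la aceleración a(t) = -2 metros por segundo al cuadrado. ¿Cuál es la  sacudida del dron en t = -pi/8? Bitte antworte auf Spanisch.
Debemos derivar nuestra ecuación de la posición x(t) = 3 - 7·cos(4·t) 3 veces. La derivada de la posición da la velocidad: v(t) = 28·sin(4·t). La derivada de la velocidad da la aceleración: a(t) = 112·cos(4·t). Derivando la aceleración, obtenemos la sacudida: j(t) = -448·sin(4·t). Tenemos la sacudida j(t) = -448·sin(4·t). Sustituyendo t = -pi/8: j(-pi/8) = 448.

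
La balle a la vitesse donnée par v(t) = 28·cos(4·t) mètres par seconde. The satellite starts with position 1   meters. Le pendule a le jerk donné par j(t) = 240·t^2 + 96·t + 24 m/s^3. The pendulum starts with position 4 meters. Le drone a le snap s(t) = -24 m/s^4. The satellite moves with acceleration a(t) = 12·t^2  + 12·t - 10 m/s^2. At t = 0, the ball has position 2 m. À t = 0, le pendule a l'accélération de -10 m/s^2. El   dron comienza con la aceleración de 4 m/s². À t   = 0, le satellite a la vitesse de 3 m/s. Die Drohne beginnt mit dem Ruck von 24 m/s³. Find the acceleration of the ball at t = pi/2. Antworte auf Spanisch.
Partiendo de la velocidad v(t) = 28·cos(4·t), tomamos 1 derivada. Derivando la velocidad, obtenemos la aceleración: a(t) = -112·sin(4·t). Usando a(t) = -112·sin(4·t) y sustituyendo t = pi/2, encontramos a = 0.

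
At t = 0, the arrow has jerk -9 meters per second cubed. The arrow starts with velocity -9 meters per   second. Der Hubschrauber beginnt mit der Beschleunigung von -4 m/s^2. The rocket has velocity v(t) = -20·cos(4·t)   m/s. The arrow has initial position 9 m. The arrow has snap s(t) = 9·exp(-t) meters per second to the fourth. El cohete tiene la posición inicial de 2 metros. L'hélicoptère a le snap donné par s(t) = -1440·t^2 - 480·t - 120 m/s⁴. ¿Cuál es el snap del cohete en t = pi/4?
Para resolver esto, necesitamos tomar 3 derivadas de nuestra ecuación de la velocidad v(t) = -20·cos(4·t). Derivando la velocidad, obtenemos la aceleración: a(t) = 80·sin(4·t). Tomando d/dt de a(t), encontramos j(t) = 320·cos(4·t). Tomando d/dt de j(t), encontramos s(t) = -1280·sin(4·t). Tenemos el snap s(t) = -1280·sin(4·t). Sustituyendo t = pi/4: s(pi/4) = 0.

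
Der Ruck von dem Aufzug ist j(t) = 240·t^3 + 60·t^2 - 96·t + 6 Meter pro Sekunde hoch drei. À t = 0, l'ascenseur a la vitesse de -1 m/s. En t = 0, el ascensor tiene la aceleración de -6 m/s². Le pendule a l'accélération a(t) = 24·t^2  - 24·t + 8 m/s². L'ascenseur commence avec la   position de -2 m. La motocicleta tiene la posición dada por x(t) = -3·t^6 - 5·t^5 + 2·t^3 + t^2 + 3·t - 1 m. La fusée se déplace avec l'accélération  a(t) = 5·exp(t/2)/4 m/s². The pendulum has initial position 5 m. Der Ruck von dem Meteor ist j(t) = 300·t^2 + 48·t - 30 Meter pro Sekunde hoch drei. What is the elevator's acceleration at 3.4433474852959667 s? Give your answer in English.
Starting from jerk j(t) = 240·t^3 + 60·t^2 - 96·t + 6, we take 1 antiderivative. The integral of jerk, with a(0) = -6, gives acceleration: a(t) = 60·t^4 + 20·t^3 - 48·t^2 + 6·t - 6. From the given acceleration equation a(t) = 60·t^4 + 20·t^3 - 48·t^2 + 6·t - 6, we substitute t = 3.4433474852959667 to get a = 8696.86947029822.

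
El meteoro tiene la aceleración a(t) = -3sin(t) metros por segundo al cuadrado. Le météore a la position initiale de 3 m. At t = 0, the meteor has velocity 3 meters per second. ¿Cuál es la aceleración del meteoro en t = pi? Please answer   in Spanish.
De la ecuación de la aceleración a(t) = -3·sin(t), sustituimos t = pi para obtener a = 0.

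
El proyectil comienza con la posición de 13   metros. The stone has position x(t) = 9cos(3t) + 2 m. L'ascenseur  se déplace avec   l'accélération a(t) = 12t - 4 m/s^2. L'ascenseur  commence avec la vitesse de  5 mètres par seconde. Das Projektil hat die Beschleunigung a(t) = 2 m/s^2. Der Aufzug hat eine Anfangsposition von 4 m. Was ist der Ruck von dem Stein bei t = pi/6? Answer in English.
We must differentiate our position equation x(t) = 9·cos(3·t) + 2 3 times. Differentiating position, we get velocity: v(t) = -27·sin(3·t). Taking d/dt of v(t), we find a(t) = -81·cos(3·t). Taking d/dt of a(t), we find j(t) = 243·sin(3·t). From the given jerk equation j(t) = 243·sin(3·t), we substitute t = pi/6 to get j = 243.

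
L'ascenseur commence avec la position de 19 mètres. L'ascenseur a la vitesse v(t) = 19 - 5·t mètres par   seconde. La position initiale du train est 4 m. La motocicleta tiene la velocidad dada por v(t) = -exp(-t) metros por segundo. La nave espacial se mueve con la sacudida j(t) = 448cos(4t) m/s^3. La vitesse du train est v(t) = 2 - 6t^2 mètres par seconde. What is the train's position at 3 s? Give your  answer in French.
Nous devons intégrer notre équation de la vitesse v(t) = 2 - 6·t^2 1 fois. En intégrant la vitesse et en utilisant la condition initiale x(0) = 4, nous obtenons x(t) = -2·t^3 + 2·t + 4. De l'équation de la position x(t) = -2·t^3 + 2·t + 4, nous substituons t = 3 pour obtenir x = -44.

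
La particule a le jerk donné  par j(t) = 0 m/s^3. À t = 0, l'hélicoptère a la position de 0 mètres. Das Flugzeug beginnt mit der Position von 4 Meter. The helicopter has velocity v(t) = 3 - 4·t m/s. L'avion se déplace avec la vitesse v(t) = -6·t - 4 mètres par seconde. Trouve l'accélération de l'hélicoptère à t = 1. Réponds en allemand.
Um dies zu lösen, müssen wir 1 Ableitung unserer Gleichung für die Geschwindigkeit v(t) = 3 - 4·t nehmen. Die Ableitung von der Geschwindigkeit ergibt die Beschleunigung: a(t) = -4. Mit a(t) = -4 und Einsetzen von t = 1, finden wir a = -4.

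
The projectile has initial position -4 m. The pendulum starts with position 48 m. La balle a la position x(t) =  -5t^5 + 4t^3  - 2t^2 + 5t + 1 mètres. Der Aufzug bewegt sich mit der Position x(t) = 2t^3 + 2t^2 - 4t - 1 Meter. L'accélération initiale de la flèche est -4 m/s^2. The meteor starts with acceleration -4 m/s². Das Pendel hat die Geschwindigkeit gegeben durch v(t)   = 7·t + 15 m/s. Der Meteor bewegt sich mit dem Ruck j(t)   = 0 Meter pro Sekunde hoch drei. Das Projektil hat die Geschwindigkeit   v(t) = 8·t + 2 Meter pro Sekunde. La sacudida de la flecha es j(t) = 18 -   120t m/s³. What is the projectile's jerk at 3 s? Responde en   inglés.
Starting from velocity v(t) = 8·t + 2, we take 2 derivatives. Taking d/dt of v(t), we find a(t) = 8. The derivative of acceleration gives jerk: j(t) = 0. We have jerk j(t) = 0. Substituting t = 3: j(3) = 0.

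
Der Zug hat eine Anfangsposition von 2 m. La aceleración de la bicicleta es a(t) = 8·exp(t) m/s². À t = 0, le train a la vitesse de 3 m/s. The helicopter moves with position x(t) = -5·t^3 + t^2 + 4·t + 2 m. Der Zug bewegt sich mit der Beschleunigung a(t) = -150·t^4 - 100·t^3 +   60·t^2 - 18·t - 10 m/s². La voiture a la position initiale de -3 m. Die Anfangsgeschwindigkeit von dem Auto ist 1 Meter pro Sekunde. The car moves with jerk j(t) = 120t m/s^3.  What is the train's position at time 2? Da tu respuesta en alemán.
Ausgehend von der Beschleunigung a(t) = -150·t^4 - 100·t^3 + 60·t^2 - 18·t - 10, nehmen wir 2 Stammfunktionen. Die Stammfunktion von der Beschleunigung ist die Geschwindigkeit. Mit v(0) = 3 erhalten wir v(t) = -30·t^5 - 25·t^4 + 20·t^3 - 9·t^2 - 10·t + 3. Mit ∫v(t)dt und Anwendung von x(0) = 2, finden wir x(t) = -5·t^6 - 5·t^5 + 5·t^4 - 3·t^3 - 5·t^2 + 3·t + 2. Aus der Gleichung für die Position x(t) = -5·t^6 - 5·t^5 + 5·t^4 - 3·t^3 - 5·t^2 + 3·t + 2, setzen wir t = 2 ein und erhalten x = -436.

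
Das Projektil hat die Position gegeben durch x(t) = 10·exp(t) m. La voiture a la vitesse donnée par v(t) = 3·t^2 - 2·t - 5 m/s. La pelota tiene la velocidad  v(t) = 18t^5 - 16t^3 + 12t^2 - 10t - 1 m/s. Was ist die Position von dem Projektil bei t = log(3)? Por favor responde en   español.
De la ecuación de la posición x(t) = 10·exp(t), sustituimos t = log(3) para obtener x = 30.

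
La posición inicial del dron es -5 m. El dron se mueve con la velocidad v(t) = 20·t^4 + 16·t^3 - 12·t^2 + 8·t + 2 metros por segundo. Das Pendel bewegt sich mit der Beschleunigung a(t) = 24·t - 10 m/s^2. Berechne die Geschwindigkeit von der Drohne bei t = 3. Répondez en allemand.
Mit v(t) = 20·t^4 + 16·t^3 - 12·t^2 + 8·t + 2 und Einsetzen von t = 3, finden wir v = 1970.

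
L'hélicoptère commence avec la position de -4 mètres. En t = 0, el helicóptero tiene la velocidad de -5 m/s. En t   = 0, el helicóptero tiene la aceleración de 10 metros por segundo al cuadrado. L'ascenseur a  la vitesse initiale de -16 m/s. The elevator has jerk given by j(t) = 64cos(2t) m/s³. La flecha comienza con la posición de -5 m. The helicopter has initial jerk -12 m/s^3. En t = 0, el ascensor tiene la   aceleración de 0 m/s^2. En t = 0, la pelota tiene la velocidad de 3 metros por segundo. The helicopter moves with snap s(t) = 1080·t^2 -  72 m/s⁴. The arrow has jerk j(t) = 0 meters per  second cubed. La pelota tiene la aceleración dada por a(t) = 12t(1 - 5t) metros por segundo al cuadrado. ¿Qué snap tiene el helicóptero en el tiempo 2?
Tenemos el snap s(t) = 1080·t^2 - 72. Sustituyendo t = 2: s(2) = 4248.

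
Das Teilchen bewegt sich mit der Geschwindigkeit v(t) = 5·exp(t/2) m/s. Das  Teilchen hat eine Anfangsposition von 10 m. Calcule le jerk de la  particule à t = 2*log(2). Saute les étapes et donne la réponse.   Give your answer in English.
The answer is 5/2.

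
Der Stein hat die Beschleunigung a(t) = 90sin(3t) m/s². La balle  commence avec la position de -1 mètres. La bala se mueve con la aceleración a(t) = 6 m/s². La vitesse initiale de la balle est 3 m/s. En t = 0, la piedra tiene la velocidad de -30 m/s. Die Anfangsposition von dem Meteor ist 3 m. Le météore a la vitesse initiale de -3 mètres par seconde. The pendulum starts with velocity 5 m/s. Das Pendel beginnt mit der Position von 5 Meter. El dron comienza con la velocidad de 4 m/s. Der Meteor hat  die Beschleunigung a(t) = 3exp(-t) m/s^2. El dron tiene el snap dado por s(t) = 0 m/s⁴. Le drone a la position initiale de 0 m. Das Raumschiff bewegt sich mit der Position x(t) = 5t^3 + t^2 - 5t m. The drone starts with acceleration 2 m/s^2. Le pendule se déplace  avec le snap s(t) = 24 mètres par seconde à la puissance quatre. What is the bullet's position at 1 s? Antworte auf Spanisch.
Para resolver esto, necesitamos tomar 2 antiderivadas de nuestra ecuación de la aceleración a(t) = 6. Integrando la aceleración y usando la condición inicial v(0) = 3, obtenemos v(t) = 6·t + 3. La antiderivada de la velocidad, con x(0) = -1, da la posición: x(t) = 3·t^2 + 3·t - 1. Usando x(t) = 3·t^2 + 3·t - 1 y sustituyendo t = 1, encontramos x = 5.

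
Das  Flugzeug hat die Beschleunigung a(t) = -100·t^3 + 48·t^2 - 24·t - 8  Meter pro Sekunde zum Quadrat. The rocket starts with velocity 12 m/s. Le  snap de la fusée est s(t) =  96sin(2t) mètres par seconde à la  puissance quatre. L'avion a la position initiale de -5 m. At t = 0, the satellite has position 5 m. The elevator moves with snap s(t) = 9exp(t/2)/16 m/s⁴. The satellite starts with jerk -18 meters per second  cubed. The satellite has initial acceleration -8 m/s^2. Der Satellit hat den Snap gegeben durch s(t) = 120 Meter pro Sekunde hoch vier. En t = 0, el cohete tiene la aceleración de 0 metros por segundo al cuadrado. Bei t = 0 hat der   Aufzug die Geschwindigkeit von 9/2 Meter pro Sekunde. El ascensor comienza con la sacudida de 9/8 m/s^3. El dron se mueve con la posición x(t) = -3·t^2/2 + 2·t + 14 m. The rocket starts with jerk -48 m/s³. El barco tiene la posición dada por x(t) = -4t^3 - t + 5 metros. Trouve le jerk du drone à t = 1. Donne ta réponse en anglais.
We must differentiate our position equation x(t) = -3·t^2/2 + 2·t + 14 3 times. The derivative of position gives velocity: v(t) = 2 - 3·t. Taking d/dt of v(t), we find a(t) = -3. Differentiating acceleration, we get jerk: j(t) = 0. Using j(t) = 0 and substituting t = 1, we find j = 0.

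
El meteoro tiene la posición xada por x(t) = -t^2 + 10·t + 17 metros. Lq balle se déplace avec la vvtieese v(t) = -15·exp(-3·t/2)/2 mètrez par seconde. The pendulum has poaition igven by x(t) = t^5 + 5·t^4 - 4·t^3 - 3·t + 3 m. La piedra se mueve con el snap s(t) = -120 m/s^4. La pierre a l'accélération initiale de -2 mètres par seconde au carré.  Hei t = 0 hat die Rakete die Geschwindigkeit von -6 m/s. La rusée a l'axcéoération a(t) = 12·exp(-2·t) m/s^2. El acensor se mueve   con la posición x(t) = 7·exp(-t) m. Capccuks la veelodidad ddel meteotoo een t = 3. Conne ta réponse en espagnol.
Partiendo de la posición x(t) = -t^2 + 10·t + 17, tomamos 1 derivada. Tomando d/dt de x(t), encontramos v(t) = 10 - 2·t. De la ecuación de la velocidad v(t) = 10 - 2·t, sustituimos t = 3 para obtener v = 4.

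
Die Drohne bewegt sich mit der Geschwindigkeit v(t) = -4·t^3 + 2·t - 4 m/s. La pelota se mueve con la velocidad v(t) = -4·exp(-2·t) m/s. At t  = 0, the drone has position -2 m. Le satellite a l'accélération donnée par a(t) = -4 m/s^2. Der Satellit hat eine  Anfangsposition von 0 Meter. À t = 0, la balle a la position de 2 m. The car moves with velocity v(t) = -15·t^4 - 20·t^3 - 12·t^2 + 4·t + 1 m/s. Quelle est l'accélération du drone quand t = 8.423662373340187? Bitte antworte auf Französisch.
En partant de la vitesse v(t) = -4·t^3 + 2·t - 4, nous prenons 1 dérivée. En prenant d/dt de v(t), nous trouvons a(t) = 2 - 12·t^2. En utilisant a(t) = 2 - 12·t^2 et en substituant t = 8.423662373340187, nous trouvons a = -849.497053360327.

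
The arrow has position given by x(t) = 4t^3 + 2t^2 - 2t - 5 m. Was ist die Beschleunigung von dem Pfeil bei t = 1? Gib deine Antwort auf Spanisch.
Para resolver esto, necesitamos tomar 2 derivadas de nuestra ecuación de la posición x(t) = 4·t^3 + 2·t^2 - 2·t - 5. Derivando la posición, obtenemos la velocidad: v(t) = 12·t^2 + 4·t - 2. La derivada de la velocidad da la aceleración: a(t) = 24·t + 4. De la ecuación de la aceleración a(t) = 24·t + 4, sustituimos t = 1 para obtener a = 28.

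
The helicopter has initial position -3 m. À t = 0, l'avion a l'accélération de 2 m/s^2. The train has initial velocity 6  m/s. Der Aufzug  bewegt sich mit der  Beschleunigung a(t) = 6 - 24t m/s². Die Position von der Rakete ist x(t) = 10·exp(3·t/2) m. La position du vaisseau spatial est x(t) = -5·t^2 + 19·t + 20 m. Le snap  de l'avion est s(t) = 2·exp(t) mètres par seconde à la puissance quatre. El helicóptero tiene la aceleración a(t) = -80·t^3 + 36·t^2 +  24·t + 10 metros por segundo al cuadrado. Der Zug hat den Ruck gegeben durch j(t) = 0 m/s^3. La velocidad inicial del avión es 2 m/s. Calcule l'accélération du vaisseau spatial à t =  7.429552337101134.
En partant de la position x(t) = -5·t^2 + 19·t + 20, nous prenons 2 dérivées. La dérivée de la position donne la vitesse: v(t) = 19 - 10·t. En dérivant la vitesse, nous obtenons l'accélération: a(t) = -10. De l'équation de l'accélération a(t) = -10, nous substituons t = 7.429552337101134 pour obtenir a = -10.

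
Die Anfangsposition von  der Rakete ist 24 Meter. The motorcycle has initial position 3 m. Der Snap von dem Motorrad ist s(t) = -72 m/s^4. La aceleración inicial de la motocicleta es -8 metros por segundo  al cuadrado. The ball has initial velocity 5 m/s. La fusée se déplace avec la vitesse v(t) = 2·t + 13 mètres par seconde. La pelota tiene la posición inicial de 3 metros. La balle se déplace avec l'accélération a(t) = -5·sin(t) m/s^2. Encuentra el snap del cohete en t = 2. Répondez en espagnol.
Para resolver esto, necesitamos tomar 3 derivadas de nuestra ecuación de la velocidad v(t) = 2·t + 13. La derivada de la velocidad da la aceleración: a(t) = 2. Tomando d/dt de a(t), encontramos j(t) = 0. La derivada de la sacudida da el snap: s(t) = 0. Tenemos el snap s(t) = 0. Sustituyendo t = 2: s(2) = 0.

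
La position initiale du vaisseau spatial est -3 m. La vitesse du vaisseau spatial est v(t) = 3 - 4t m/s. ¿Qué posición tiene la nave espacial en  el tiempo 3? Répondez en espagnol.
Necesitamos integrar nuestra ecuación de la velocidad v(t) = 3 - 4·t 1 vez. La antiderivada de la velocidad, con x(0) = -3, da la posición: x(t) = -2·t^2 + 3·t - 3. Usando x(t) = -2·t^2 + 3·t - 3 y sustituyendo t = 3, encontramos x = -12.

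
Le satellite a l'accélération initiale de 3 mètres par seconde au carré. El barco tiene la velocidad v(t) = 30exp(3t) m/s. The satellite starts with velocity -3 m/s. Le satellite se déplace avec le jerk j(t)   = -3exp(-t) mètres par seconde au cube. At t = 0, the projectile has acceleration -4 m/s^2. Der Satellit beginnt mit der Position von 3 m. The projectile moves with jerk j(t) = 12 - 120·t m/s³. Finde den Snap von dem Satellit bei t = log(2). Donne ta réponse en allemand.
Wir müssen unsere Gleichung für den Ruck j(t) = -3·exp(-t) 1-mal ableiten. Durch Ableiten von dem Ruck erhalten wir den Snap: s(t) = 3·exp(-t). Mit s(t) = 3·exp(-t) und Einsetzen von t = log(2), finden wir s = 3/2.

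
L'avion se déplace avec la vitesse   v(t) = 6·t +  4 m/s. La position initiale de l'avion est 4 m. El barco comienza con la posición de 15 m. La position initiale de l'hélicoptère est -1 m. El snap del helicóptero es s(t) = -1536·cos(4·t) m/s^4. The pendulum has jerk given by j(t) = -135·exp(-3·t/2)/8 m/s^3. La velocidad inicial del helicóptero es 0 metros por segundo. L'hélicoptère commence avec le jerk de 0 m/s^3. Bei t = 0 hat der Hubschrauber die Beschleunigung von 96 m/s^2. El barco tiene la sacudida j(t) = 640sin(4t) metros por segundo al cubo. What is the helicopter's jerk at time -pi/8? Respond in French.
Nous devons trouver la primitive de notre équation du snap s(t) = -1536·cos(4·t) 1 fois. En intégrant le snap et en utilisant la condition initiale j(0) = 0, nous obtenons j(t) = -384·sin(4·t). De l'équation du jerk j(t) = -384·sin(4·t), nous substituons t = -pi/8 pour obtenir j = 384.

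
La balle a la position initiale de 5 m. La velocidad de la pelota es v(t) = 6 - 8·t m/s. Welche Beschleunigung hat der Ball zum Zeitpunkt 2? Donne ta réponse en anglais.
Starting from velocity v(t) = 6 - 8·t, we take 1 derivative. Differentiating velocity, we get acceleration: a(t) = -8. Using a(t) = -8 and substituting t = 2, we find a = -8.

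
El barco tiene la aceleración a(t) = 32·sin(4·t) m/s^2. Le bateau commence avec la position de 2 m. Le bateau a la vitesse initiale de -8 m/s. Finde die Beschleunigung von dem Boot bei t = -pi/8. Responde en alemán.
Mit a(t) = 32·sin(4·t) und Einsetzen von t = -pi/8, finden wir a = -32.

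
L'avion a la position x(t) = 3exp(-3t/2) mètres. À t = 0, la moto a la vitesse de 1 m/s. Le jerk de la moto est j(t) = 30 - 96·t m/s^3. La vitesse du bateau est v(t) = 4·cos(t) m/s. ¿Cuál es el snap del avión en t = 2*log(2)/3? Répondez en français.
Pour résoudre ceci, nous devons prendre 4 dérivées de notre équation de la position x(t) = 3·exp(-3·t/2). En dérivant la position, nous obtenons la vitesse: v(t) = -9·exp(-3·t/2)/2. La dérivée de la vitesse donne l'accélération: a(t) = 27·exp(-3·t/2)/4. En prenant d/dt de a(t), nous trouvons j(t) = -81·exp(-3·t/2)/8. En dérivant le jerk, nous obtenons le snap: s(t) = 243·exp(-3·t/2)/16. De l'équation du snap s(t) = 243·exp(-3·t/2)/16, nous substituons t = 2*log(2)/3 pour obtenir s = 243/32.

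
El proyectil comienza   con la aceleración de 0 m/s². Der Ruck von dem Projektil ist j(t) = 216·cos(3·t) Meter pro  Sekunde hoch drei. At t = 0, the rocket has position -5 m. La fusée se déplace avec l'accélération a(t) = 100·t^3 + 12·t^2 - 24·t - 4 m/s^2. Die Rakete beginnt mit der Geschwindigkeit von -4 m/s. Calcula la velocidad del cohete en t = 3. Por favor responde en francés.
Nous devons trouver l'intégrale de notre équation de l'accélération a(t) = 100·t^3 + 12·t^2 - 24·t - 4 1 fois. En intégrant l'accélération et en utilisant la condition initiale v(0) = -4, nous obtenons v(t) = 25·t^4 + 4·t^3 - 12·t^2 - 4·t - 4. De l'équation de la vitesse v(t) = 25·t^4 + 4·t^3 - 12·t^2 - 4·t - 4, nous substituons t = 3 pour obtenir v = 2009.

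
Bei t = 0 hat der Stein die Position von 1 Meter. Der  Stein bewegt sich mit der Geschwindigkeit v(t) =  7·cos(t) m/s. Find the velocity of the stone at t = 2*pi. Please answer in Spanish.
Usando v(t) = 7·cos(t) y sustituyendo t = 2*pi, encontramos v = 7.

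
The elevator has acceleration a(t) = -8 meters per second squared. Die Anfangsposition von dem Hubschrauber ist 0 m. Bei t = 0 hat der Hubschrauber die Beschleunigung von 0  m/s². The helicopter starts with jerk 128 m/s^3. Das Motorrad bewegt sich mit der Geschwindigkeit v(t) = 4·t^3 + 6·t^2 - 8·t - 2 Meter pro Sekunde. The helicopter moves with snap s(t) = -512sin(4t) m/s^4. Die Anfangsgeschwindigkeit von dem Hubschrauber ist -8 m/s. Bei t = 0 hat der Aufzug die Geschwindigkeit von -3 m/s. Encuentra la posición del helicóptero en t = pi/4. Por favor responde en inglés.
To find the answer, we compute 4 integrals of s(t) = -512·sin(4·t). Taking ∫s(t)dt and applying j(0) = 128, we find j(t) = 128·cos(4·t). The antiderivative of jerk, with a(0) = 0, gives acceleration: a(t) = 32·sin(4·t). The antiderivative of acceleration is velocity. Using v(0) = -8, we get v(t) = -8·cos(4·t). Taking ∫v(t)dt and applying x(0) = 0, we find x(t) = -2·sin(4·t). From the given position equation x(t) = -2·sin(4·t), we substitute t = pi/4 to get x = 0.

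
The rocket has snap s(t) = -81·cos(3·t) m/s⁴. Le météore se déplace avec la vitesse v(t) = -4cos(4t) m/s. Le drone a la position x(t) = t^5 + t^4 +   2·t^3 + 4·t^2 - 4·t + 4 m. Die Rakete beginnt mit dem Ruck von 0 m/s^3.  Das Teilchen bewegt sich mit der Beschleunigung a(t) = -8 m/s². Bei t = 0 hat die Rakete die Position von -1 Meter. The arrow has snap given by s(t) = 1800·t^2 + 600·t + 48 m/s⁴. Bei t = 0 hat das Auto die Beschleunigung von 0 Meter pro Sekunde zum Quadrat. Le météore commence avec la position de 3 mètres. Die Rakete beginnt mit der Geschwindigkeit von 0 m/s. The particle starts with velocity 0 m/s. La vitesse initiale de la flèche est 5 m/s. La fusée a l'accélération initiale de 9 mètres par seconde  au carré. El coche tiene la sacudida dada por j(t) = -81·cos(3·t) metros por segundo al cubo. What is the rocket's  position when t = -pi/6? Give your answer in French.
Nous devons trouver la primitive de notre équation du snap s(t) = -81·cos(3·t) 4 fois. La primitive du snap, avec j(0) = 0, donne le jerk: j(t) = -27·sin(3·t). L'intégrale du jerk, avec a(0) = 9, donne l'accélération: a(t) = 9·cos(3·t). En intégrant l'accélération et en utilisant la condition initiale v(0) = 0, nous obtenons v(t) = 3·sin(3·t). En intégrant la vitesse et en utilisant la condition initiale x(0) = -1, nous obtenons x(t) = -cos(3·t). Nous avons la position x(t) = -cos(3·t). En substituant t = -pi/6: x(-pi/6) = 0.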